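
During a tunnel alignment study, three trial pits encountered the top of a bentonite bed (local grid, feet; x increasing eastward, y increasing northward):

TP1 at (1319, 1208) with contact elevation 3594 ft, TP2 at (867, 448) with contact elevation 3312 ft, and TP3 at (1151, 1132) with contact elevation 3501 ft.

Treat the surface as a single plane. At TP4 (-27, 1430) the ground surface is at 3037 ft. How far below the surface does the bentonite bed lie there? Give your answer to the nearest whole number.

Let the plane be z = a·x + b·y + c.
TP2−TP1: −452a − 760b = −282;  TP3−TP1: −168a − 76b = −93.
Solving gives a = 0.52769, b = 0.05722.
Then c = 3594 − a·1319 − b·1208 = 2828.86.
At (-27, 1430): z_contact = −14.2 + 81.8 + 2828.86 = 2896.4 ft.
Depth below ground = 3037 − 2896.4 = 141 ft.

141 ft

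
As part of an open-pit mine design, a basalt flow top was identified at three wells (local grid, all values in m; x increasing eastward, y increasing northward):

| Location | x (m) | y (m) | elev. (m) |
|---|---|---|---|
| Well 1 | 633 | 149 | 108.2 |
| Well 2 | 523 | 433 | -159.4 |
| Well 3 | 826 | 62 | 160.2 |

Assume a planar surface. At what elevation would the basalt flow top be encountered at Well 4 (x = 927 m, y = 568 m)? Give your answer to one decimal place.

-372.5 m

Let the plane be z = a·x + b·y + c.
Well 2−Well 1: −110a + 284b = −267.6;  Well 3−Well 1: 193a − 87b = 52.
Solving gives a = −0.18817, b = −1.01514.
Then c = 108.2 − a·633 − b·149 = 378.57.
At (927, 568): z = −174.4 − 576.6 + 378.57 = -372.5 m.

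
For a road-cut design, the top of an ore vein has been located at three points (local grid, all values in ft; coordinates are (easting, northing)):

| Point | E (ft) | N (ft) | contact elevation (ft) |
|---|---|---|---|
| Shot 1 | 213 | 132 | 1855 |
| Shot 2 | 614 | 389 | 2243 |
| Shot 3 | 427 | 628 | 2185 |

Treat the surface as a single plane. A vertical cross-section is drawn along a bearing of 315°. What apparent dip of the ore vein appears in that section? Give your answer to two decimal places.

Two edge vectors: Shot 1→Shot 2 = (401, 257, 388), Shot 1→Shot 3 = (214, 496, 330).
Normal n = (Shot 1→Shot 2) × (Shot 1→Shot 3) = (-107638, -49298, 143898).
So ∂z/∂E = −n_x/n_z = 0.74802 and ∂z/∂N = −n_y/n_z = 0.34259.
Unit vector along 315° is (sin 315°, cos 315°) = (-0.7071, 0.7071).
Slope in that direction = a·(-0.7071) + b·(0.7071) = −0.28668.
Apparent dip = arctan|0.28668| = 16.00° (true dip is 39.4°, so apparent ≤ true as expected).

16.00°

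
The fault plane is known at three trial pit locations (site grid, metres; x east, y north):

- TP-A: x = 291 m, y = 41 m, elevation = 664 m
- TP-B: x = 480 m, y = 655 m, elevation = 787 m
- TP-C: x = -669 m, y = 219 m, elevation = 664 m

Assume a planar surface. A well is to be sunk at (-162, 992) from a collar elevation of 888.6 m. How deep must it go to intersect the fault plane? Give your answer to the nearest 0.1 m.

60.3 m

Two edge vectors: TP-A→TP-B = (189, 614, 123), TP-A→TP-C = (-960, 178, 0).
Normal n = (TP-A→TP-B) × (TP-A→TP-C) = (-21894, -118080, 623082).
So ∂z/∂x = −n_x/n_z = 0.03514 and ∂z/∂y = −n_y/n_z = 0.18951.
Intercept c from TP-A: 664 − 10.23 − 7.77 = 646.00.
At (-162, 992): z_contact = −5.69 + 187.99 + 646.00 = 828.31 m.
Depth below ground = 888.6 − 828.31 = 60.3 m.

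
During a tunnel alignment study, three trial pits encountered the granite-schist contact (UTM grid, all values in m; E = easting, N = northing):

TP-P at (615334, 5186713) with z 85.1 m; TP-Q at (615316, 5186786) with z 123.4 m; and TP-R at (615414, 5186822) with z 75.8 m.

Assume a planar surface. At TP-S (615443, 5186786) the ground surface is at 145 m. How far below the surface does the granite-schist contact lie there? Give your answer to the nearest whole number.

101 m

Two edge vectors: TP-P→TP-Q = (-18, 73, 38.3), TP-P→TP-R = (80, 109, -9.3).
Normal n = (TP-P→TP-Q) × (TP-P→TP-R) = (-4853.6, 2896.6, -7802).
So ∂z/∂E = −n_x/n_z = −0.62209690 and ∂z/∂N = −n_y/n_z = 0.37126378.
Intercept c from TP-P: 85.1 + 382797.37 − 1925638.67 = −1542756.19.
At (615443, 5186786): z_contact = −382865.2 + 1925665.8 − 1542756.19 = 44.4 m.
Depth below ground = 145 − 44.4 = 101 m.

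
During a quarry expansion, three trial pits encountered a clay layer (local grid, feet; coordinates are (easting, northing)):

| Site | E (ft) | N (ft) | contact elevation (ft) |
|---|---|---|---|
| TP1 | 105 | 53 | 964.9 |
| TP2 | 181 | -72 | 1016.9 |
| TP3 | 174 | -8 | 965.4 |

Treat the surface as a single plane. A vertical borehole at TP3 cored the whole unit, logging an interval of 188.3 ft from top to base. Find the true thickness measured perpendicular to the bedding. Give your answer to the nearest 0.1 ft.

Two edge vectors: TP1→TP2 = (76, -125, 52), TP1→TP3 = (69, -61, 0.5).
Normal n = (TP1→TP2) × (TP1→TP3) = (3109.5, 3550, 3989).
So ∂z/∂E = −n_x/n_z = −0.77952 and ∂z/∂N = −n_y/n_z = −0.88995.
|∇z| = √(a²+b²) = 1.18307, so dip δ = arctan(1.18307) = 49.79°.
True thickness = vertical thickness × cos δ = 188.3 × cos 49.79° = 121.6 ft.

121.6 ft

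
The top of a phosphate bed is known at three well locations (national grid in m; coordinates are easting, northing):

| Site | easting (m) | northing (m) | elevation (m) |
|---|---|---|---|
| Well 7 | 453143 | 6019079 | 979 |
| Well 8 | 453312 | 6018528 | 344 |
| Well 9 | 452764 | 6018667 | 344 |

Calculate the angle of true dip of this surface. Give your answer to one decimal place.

52.2°

Let the plane be z = a·easting + b·northing + c.
Well 8−Well 7: 169a − 551b = −635;  Well 9−Well 7: −379a − 412b = −635.
Solving gives a = 0.31698, b = 1.24967.
Gradient magnitude |∇z| = √(a² + b²) = √(0.10048 + 1.56168) = 1.28925.
True dip = arctan(1.28925) = 52.2°, dipping toward SSW (azimuth ≈ 194°).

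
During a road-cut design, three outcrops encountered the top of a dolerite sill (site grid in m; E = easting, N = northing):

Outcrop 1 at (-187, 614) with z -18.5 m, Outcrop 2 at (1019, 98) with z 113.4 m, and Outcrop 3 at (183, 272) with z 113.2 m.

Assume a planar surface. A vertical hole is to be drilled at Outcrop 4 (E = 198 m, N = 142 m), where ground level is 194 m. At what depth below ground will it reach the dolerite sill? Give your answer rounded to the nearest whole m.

Let the plane be z = a·E + b·N + c.
Outcrop 2−Outcrop 1: 1206a − 516b = 131.9;  Outcrop 3−Outcrop 1: 370a − 342b = 131.7.
Solving gives a = −0.10313, b = −0.49667.
Then c = -18.5 − a·-187 − b·614 = 267.17.
At (198, 142): z_contact = −20.4 − 70.5 + 267.17 = 176.2 m.
Depth below ground = 194 − 176.2 = 18 m.

18 m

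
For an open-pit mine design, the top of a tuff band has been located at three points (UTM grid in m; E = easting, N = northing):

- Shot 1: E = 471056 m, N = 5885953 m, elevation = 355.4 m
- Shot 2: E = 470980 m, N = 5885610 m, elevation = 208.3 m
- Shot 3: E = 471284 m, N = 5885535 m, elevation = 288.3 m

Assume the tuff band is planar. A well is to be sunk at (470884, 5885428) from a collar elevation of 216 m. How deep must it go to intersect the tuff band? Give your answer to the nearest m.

Two edge vectors: Shot 1→Shot 2 = (-76, -343, -147.1), Shot 1→Shot 3 = (228, -418, -67.1).
Normal n = (Shot 1→Shot 2) × (Shot 1→Shot 3) = (-38472.5, -38638.4, 109972).
So ∂z/∂E = −n_x/n_z = 0.34983905 and ∂z/∂N = −n_y/n_z = 0.35134762.
Intercept c from Shot 1: 355.4 − 164793.78 − 2068015.55 = −2232453.94.
At (470884, 5885428): z_contact = 164733.6 + 2067831.1 − 2232453.94 = 110.8 m.
Depth below ground = 216 − 110.8 = 105 m.

105 m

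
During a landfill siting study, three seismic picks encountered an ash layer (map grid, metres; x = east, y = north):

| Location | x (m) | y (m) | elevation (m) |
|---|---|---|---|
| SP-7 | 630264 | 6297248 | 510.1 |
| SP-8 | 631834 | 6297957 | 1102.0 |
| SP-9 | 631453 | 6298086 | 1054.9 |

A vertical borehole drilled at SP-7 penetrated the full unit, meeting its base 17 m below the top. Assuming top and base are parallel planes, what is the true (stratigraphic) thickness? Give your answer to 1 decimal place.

Let the plane be z = a·x + b·y + c.
SP-8−SP-7: 1570a + 709b = 591.9;  SP-9−SP-7: 1189a + 838b = 544.8.
Solving gives a = 0.23219, b = 0.32067.
|∇z| = √(a²+b²) = 0.39591, so dip δ = arctan(0.39591) = 21.60°.
True thickness = vertical thickness × cos δ = 17 × cos 21.60° = 15.8 m.

15.8 m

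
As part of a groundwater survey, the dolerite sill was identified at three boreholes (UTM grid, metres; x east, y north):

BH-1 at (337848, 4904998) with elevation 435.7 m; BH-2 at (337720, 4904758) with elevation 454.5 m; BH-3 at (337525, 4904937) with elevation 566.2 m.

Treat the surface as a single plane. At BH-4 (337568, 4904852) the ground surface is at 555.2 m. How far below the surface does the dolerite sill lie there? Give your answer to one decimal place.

20.6 m

Let the plane be z = a·x + b·y + c.
BH-2−BH-1: −128a − 240b = 18.8;  BH-3−BH-1: −323a − 61b = 130.5.
Solving gives a = −0.432826486, b = 0.152507459.
Then c = 435.7 − a·337848 − b·4904998 = −601383.52.
At (337568, 4904852): z_contact = −146108.37 + 748026.52 − 601383.52 = 534.63 m.
Depth below ground = 555.2 − 534.63 = 20.6 m.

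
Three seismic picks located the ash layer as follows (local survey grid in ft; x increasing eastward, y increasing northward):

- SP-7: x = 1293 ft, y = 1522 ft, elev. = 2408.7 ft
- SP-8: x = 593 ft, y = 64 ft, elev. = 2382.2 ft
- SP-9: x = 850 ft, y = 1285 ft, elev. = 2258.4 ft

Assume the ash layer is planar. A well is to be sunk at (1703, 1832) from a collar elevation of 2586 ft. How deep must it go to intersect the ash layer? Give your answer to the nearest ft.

Let the plane be z = a·x + b·y + c.
SP-8−SP-7: −700a − 1458b = −26.5;  SP-9−SP-7: −443a − 237b = −150.3.
Solving gives a = 0.44346, b = −0.19473.
Then c = 2408.7 − a·1293 − b·1522 = 2131.69.
At (1703, 1832): z_contact = 755.2 − 356.8 + 2131.69 = 2530.2 ft.
Depth below ground = 2586 − 2530.2 = 56 ft.

56 ft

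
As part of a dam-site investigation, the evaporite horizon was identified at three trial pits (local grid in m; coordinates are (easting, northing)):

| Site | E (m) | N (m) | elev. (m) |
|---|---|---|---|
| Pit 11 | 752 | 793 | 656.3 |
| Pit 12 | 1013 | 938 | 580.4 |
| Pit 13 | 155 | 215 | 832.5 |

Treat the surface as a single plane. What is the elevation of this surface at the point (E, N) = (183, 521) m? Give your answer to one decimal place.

821.3 m

Two edge vectors: Pit 11→Pit 12 = (261, 145, -75.9), Pit 11→Pit 13 = (-597, -578, 176.2).
Normal n = (Pit 11→Pit 12) × (Pit 11→Pit 13) = (-18321.2, -675.9, -64293).
So ∂z/∂E = −n_x/n_z = −0.284964 and ∂z/∂N = −n_y/n_z = −0.010513.
Intercept c from Pit 11: 656.3 + 214.29 + 8.34 = 878.93.
At (183, 521): z = −52.1 − 5.5 + 878.93 = 821.3 m.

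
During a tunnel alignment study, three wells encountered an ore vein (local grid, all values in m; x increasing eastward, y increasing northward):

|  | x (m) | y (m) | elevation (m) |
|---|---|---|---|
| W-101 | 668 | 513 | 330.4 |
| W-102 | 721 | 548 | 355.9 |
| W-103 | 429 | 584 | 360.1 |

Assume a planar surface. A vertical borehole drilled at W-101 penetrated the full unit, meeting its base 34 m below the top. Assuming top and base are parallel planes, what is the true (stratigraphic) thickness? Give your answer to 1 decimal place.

Let the plane be z = a·x + b·y + c.
W-102−W-101: 53a + 35b = 25.5;  W-103−W-101: −239a + 71b = 29.7.
Solving gives a = 0.06357, b = 0.63231.
|∇z| = √(a²+b²) = 0.63549, so dip δ = arctan(0.63549) = 32.44°.
True thickness = vertical thickness × cos δ = 34 × cos 32.44° = 28.7 m.

28.7 m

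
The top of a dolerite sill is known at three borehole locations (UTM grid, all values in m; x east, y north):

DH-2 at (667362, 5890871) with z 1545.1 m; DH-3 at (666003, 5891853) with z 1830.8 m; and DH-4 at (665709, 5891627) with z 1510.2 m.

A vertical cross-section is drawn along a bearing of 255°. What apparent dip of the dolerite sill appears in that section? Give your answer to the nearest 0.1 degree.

32.3°

Let the plane be z = a·x + b·y + c.
DH-3−DH-2: −1359a + 982b = 285.7;  DH-4−DH-2: −1653a + 756b = −34.9.
Solving gives a = 0.42001, b = 0.87220.
Unit vector along 255° is (sin 255°, cos 255°) = (-0.9659, -0.2588).
Slope in that direction = a·(-0.9659) + b·(-0.2588) = −0.63144.
Apparent dip = arctan|0.63144| = 32.3° (true dip is 44.1°, so apparent ≤ true as expected).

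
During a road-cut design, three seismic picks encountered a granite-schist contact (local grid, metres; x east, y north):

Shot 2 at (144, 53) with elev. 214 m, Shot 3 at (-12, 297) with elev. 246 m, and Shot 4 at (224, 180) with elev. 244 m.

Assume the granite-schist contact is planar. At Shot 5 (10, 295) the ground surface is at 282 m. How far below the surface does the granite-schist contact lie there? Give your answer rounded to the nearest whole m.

Let the plane be z = a·x + b·y + c.
Shot 3−Shot 2: −156a + 244b = 32;  Shot 4−Shot 2: 80a + 127b = 30.
Solving gives a = 0.08278, b = 0.18407.
Then c = 214 − a·144 − b·53 = 192.32.
At (10, 295): z_contact = 0.8 + 54.3 + 192.32 = 247.5 m.
Depth below ground = 282 − 247.5 = 35 m.

35 m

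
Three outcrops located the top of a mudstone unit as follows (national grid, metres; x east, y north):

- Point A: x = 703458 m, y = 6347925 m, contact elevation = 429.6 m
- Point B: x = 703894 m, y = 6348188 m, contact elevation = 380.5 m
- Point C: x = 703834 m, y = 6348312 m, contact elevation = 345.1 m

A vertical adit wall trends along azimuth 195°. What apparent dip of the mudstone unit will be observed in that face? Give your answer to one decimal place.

Two edge vectors: Point A→Point B = (436, 263, -49.1), Point A→Point C = (376, 387, -84.5).
Normal n = (Point A→Point B) × (Point A→Point C) = (-3221.8, 18380.4, 69844).
So ∂z/∂x = −n_x/n_z = 0.04613 and ∂z/∂y = −n_y/n_z = −0.26316.
Unit vector along 195° is (sin 195°, cos 195°) = (-0.2588, -0.9659).
Slope in that direction = a·(-0.2588) + b·(-0.9659) = 0.24226.
Apparent dip = arctan|0.24226| = 13.6° (true dip is 15.0°, so apparent ≤ true as expected).

13.6°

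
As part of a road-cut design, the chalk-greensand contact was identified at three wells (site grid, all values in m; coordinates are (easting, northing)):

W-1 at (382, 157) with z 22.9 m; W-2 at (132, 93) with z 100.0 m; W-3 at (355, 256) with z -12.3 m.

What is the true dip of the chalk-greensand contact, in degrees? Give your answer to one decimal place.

24.6°

Let the plane be z = a·E + b·N + c.
W-2−W-1: −250a − 64b = 77.1;  W-3−W-1: −27a + 99b = −35.2.
Solving gives a = −0.20319, b = −0.41097.
Gradient magnitude |∇z| = √(a² + b²) = √(0.04129 + 0.16890) = 0.45846.
True dip = arctan(0.45846) = 24.6°, dipping toward NNE (azimuth ≈ 026°).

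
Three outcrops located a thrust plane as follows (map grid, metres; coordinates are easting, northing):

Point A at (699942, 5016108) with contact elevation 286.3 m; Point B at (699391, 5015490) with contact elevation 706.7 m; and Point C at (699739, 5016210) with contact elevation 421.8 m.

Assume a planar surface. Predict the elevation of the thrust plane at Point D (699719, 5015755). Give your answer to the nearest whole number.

462 m

Let the plane be z = a·easting + b·northing + c.
Point B−Point A: −551a − 618b = 420.4;  Point C−Point A: −203a + 102b = 135.5.
Solving gives a = −0.69703065, b = −0.05879630.
Then c = 286.3 − a·699942 − b·5016108 = 783095.90.
At (699719, 5015755): z = −487725.6 − 294907.8 + 783095.90 = 462.5 m.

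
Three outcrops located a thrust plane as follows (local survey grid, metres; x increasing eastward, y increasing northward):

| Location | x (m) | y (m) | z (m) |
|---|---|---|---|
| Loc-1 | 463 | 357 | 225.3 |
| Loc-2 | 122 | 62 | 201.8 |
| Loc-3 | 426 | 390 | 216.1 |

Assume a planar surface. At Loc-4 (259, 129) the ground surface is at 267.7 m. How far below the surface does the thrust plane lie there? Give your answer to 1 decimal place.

51.2 m

Let the plane be z = a·x + b·y + c.
Loc-2−Loc-1: −341a − 295b = −23.5;  Loc-3−Loc-1: −37a + 33b = −9.2.
Solving gives a = 0.15741, b = −0.10230.
Then c = 225.3 − a·463 − b·357 = 188.94.
At (259, 129): z_contact = 40.77 − 13.20 + 188.94 = 216.51 m.
Depth below ground = 267.7 − 216.51 = 51.2 m.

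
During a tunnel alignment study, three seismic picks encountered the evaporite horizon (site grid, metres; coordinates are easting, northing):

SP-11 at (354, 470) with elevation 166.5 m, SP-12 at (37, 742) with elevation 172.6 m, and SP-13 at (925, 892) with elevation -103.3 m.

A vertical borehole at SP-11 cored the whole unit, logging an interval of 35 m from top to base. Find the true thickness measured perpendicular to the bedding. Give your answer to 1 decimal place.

Let the plane be z = a·easting + b·northing + c.
SP-12−SP-11: −317a + 272b = 6.1;  SP-13−SP-11: 571a + 422b = −269.8.
Solving gives a = −0.26276, b = −0.28380.
|∇z| = √(a²+b²) = 0.38676, so dip δ = arctan(0.38676) = 21.14°.
True thickness = vertical thickness × cos δ = 35 × cos 21.14° = 32.6 m.

32.6 m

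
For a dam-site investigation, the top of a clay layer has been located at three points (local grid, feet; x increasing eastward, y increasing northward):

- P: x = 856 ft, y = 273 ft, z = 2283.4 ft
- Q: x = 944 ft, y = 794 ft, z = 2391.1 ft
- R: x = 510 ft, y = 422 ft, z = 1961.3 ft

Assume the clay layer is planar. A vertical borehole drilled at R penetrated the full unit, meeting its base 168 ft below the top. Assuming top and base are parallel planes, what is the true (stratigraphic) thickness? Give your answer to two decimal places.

Two edge vectors: P→Q = (88, 521, 107.7), P→R = (-346, 149, -322.1).
Normal n = (P→Q) × (P→R) = (-183861.4, -8919.4, 193378).
So ∂z/∂x = −n_x/n_z = 0.95079 and ∂z/∂y = −n_y/n_z = 0.04612.
|∇z| = √(a²+b²) = 0.95191, so dip δ = arctan(0.95191) = 43.59°.
True thickness = vertical thickness × cos δ = 168 × cos 43.59° = 121.68 ft.

121.68 ft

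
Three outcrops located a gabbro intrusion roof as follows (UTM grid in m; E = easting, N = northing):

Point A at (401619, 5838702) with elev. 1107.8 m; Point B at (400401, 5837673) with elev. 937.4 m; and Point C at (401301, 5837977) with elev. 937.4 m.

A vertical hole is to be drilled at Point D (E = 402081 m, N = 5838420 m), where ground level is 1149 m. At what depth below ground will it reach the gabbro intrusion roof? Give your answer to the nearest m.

162 m

Let the plane be z = a·E + b·N + c.
Point B−Point A: −1218a − 1029b = −170.4;  Point C−Point A: −318a − 725b = −170.4.
Solving gives a = −0.09319718, b = 0.27591269.
Then c = 1107.8 − a·401619 − b·5838702 = −1572434.43.
At (402081, 5838420): z_contact = −37472.8 + 1610894.2 − 1572434.43 = 986.9 m.
Depth below ground = 1149 − 986.9 = 162 m.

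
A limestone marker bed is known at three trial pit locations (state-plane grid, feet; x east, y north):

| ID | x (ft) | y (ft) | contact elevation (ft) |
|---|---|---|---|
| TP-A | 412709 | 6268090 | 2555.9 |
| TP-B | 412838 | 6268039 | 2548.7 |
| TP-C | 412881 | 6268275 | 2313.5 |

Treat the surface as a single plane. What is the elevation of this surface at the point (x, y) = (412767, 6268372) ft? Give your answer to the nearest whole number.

2272 ft

Let the plane be z = a·x + b·y + c.
TP-B−TP-A: 129a − 51b = −7.2;  TP-C−TP-A: 172a + 185b = −242.4.
Solving gives a = −0.41959739, b = −0.92015810.
Then c = 2555.9 − a·412709 − b·6268090 = 5943361.32.
At (412767, 6268372): z = −173196.0 − 5767893.3 + 5943361.32 = 2272.1 ft.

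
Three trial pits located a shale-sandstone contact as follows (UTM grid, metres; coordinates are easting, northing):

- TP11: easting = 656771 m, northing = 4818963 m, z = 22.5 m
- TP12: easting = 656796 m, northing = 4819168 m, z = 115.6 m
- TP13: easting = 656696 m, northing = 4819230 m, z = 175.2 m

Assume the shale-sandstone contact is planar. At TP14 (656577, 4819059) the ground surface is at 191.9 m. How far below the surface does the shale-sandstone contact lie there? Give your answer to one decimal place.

Two edge vectors: TP11→TP12 = (25, 205, 93.1), TP11→TP13 = (-75, 267, 152.7).
Normal n = (TP11→TP12) × (TP11→TP13) = (6445.8, -10800, 22050).
So ∂z/∂easting = −n_x/n_z = −0.292326531 and ∂z/∂northing = −n_y/n_z = 0.489795918.
Intercept c from TP11: 22.5 + 191991.59 − 2360308.41 = −2168294.32.
At (656577, 4819059): z_contact = −191934.88 + 2360355.43 − 2168294.32 = 126.23 m.
Depth below ground = 191.9 − 126.23 = 65.7 m.

65.7 m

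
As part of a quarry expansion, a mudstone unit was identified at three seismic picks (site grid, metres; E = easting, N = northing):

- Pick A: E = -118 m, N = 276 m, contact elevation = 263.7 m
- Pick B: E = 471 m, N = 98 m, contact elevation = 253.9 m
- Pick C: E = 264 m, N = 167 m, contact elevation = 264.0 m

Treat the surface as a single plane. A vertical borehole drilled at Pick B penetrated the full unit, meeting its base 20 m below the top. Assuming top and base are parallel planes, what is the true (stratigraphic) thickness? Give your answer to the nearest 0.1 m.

Let the plane be z = a·E + b·N + c.
Pick B−Pick A: 589a − 178b = −9.8;  Pick C−Pick A: 382a − 109b = 0.3.
Solving gives a = 0.29555, b = 1.03302.
|∇z| = √(a²+b²) = 1.07446, so dip δ = arctan(1.07446) = 47.06°.
True thickness = vertical thickness × cos δ = 20 × cos 47.06° = 13.6 m.

13.6 m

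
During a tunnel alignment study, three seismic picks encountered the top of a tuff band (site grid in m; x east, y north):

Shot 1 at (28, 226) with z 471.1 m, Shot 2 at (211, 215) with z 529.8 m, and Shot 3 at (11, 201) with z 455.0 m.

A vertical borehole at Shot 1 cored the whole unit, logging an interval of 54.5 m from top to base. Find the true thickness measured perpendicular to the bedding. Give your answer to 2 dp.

Two edge vectors: Shot 1→Shot 2 = (183, -11, 58.7), Shot 1→Shot 3 = (-17, -25, -16.1).
Normal n = (Shot 1→Shot 2) × (Shot 1→Shot 3) = (1644.6, 1948.4, -4762).
So ∂z/∂x = −n_x/n_z = 0.34536 and ∂z/∂y = −n_y/n_z = 0.40916.
|∇z| = √(a²+b²) = 0.53543, so dip δ = arctan(0.53543) = 28.17°.
True thickness = vertical thickness × cos δ = 54.5 × cos 28.17° = 48.05 m.

48.05 m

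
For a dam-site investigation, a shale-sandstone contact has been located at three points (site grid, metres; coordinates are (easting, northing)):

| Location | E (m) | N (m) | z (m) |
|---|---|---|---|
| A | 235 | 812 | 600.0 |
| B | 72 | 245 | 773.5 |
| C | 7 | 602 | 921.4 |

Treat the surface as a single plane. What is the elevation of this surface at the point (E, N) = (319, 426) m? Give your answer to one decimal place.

419.0 m

Two edge vectors: A→B = (-163, -567, 173.5), A→C = (-228, -210, 321.4).
Normal n = (A→B) × (A→C) = (-145798.8, 12830.2, -95046).
So ∂z/∂E = −n_x/n_z = −1.53398 and ∂z/∂N = −n_y/n_z = 0.13499.
Intercept c from A: 600 + 360.49 − 109.61 = 850.87.
At (319, 426): z = −489.3 + 57.5 + 850.87 = 419.0 m.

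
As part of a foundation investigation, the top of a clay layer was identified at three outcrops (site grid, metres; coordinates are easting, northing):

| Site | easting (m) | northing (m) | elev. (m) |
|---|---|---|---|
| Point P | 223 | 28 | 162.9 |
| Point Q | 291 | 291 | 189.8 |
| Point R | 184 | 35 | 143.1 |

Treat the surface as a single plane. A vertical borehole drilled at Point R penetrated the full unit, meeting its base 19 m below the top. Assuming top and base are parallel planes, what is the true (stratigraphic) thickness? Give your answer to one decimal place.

Two edge vectors: Point P→Point Q = (68, 263, 26.9), Point P→Point R = (-39, 7, -19.8).
Normal n = (Point P→Point Q) × (Point P→Point R) = (-5395.7, 297.3, 10733).
So ∂z/∂easting = −n_x/n_z = 0.50272 and ∂z/∂northing = −n_y/n_z = −0.02770.
|∇z| = √(a²+b²) = 0.50348, so dip δ = arctan(0.50348) = 26.72°.
True thickness = vertical thickness × cos δ = 19 × cos 26.72° = 17.0 m.

17.0 m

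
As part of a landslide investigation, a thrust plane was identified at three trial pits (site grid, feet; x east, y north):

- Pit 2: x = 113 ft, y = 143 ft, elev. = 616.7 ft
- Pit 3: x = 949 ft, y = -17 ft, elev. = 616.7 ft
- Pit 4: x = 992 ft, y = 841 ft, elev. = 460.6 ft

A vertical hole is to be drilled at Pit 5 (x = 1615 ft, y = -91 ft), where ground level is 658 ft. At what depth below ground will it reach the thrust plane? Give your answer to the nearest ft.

Two edge vectors: Pit 2→Pit 3 = (836, -160, 0), Pit 2→Pit 4 = (879, 698, -156.1).
Normal n = (Pit 2→Pit 3) × (Pit 2→Pit 4) = (24976, 130499.6, 724168).
So ∂z/∂x = −n_x/n_z = −0.03449 and ∂z/∂y = −n_y/n_z = −0.18021.
Intercept c from Pit 2: 616.7 + 3.90 + 25.77 = 646.37.
At (1615, -91): z_contact = −55.7 + 16.4 + 646.37 = 607.1 ft.
Depth below ground = 658 − 607.1 = 51 ft.

51 ft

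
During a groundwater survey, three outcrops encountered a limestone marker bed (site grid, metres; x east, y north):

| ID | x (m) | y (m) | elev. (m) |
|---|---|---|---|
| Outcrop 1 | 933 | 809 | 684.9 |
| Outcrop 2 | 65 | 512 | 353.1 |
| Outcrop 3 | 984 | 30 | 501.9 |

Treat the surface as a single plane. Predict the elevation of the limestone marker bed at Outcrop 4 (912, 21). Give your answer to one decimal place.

478.4 m

Two edge vectors: Outcrop 1→Outcrop 2 = (-868, -297, -331.8), Outcrop 1→Outcrop 3 = (51, -779, -183).
Normal n = (Outcrop 1→Outcrop 2) × (Outcrop 1→Outcrop 3) = (-204121.2, -175765.8, 691319).
So ∂z/∂x = −n_x/n_z = 0.29526 and ∂z/∂y = −n_y/n_z = 0.25425.
Intercept c from Outcrop 1: 684.9 − 275.48 − 205.69 = 203.73.
At (912, 21): z = 269.3 + 5.3 + 203.73 = 478.4 m.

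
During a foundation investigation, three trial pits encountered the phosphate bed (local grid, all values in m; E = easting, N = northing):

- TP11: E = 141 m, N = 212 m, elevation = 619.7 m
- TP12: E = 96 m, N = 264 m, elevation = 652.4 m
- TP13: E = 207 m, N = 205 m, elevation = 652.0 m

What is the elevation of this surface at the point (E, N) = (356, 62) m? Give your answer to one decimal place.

577.5 m

Two edge vectors: TP11→TP12 = (-45, 52, 32.7), TP11→TP13 = (66, -7, 32.3).
Normal n = (TP11→TP12) × (TP11→TP13) = (1908.5, 3611.7, -3117).
So ∂z/∂E = −n_x/n_z = 0.61229 and ∂z/∂N = −n_y/n_z = 1.15871.
Intercept c from TP11: 619.7 − 86.33 − 245.65 = 287.72.
At (356, 62): z = 218.0 + 71.8 + 287.72 = 577.5 m.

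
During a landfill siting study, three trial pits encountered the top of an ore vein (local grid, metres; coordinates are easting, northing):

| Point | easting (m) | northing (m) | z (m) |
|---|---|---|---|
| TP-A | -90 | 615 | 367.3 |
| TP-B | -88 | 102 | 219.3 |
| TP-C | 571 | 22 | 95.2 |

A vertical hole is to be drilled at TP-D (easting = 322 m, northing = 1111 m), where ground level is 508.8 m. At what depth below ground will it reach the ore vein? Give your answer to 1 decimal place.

Two edge vectors: TP-A→TP-B = (2, -513, -148), TP-A→TP-C = (661, -593, -272.1).
Normal n = (TP-A→TP-B) × (TP-A→TP-C) = (51823.3, -97283.8, 337907).
So ∂z/∂easting = −n_x/n_z = −0.153366 and ∂z/∂northing = −n_y/n_z = 0.287901.
Intercept c from TP-A: 367.3 − 13.80 − 177.06 = 176.44.
At (322, 1111): z_contact = −49.38 + 319.86 + 176.44 = 446.91 m.
Depth below ground = 508.8 − 446.91 = 61.9 m.

61.9 m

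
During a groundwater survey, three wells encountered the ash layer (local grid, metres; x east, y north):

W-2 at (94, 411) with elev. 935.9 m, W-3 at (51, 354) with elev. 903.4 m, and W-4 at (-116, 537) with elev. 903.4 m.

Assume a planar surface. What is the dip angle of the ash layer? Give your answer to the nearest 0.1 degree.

24.8°

Let the plane be z = a·x + b·y + c.
W-3−W-2: −43a − 57b = −32.5;  W-4−W-2: −210a + 126b = −32.5.
Solving gives a = 0.34205, b = 0.31214.
Gradient magnitude |∇z| = √(a² + b²) = √(0.11700 + 0.09743) = 0.46306.
True dip = arctan(0.46306) = 24.8°, dipping toward SW (azimuth ≈ 228°).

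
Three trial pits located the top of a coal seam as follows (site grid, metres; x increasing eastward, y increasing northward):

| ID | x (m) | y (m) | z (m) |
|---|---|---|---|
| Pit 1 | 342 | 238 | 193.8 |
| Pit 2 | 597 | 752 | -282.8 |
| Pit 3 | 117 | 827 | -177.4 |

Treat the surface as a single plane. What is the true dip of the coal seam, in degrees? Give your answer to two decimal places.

Let the plane be z = a·x + b·y + c.
Pit 2−Pit 1: 255a + 514b = −476.6;  Pit 3−Pit 1: −225a + 589b = −371.2.
Solving gives a = −0.33824, b = −0.75943.
Gradient magnitude |∇z| = √(a² + b²) = √(0.11441 + 0.57674) = 0.83135.
True dip = arctan(0.83135) = 39.74°, dipping toward NNE (azimuth ≈ 024°).

39.74°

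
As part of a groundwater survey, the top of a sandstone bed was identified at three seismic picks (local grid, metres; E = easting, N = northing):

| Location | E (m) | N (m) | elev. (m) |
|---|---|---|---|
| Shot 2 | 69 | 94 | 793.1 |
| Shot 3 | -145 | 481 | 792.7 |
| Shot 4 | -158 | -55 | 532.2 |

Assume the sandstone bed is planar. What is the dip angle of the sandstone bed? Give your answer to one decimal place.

43.9°

Two edge vectors: Shot 2→Shot 3 = (-214, 387, -0.4), Shot 2→Shot 4 = (-227, -149, -260.9).
Normal n = (Shot 2→Shot 3) × (Shot 2→Shot 4) = (-101027.9, -55741.8, 119735).
So ∂z/∂E = −n_x/n_z = 0.84376 and ∂z/∂N = −n_y/n_z = 0.46554.
Gradient magnitude |∇z| = √(a² + b²) = √(0.71194 + 0.21673) = 0.96367.
True dip = arctan(0.96367) = 43.9°, dipping toward WSW (azimuth ≈ 241°).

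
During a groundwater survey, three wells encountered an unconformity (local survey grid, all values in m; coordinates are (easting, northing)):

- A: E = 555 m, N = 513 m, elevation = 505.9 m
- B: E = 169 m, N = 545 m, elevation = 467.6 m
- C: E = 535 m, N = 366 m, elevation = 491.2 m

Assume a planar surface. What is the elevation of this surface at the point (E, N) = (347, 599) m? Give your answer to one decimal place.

491.1 m

Two edge vectors: A→B = (-386, 32, -38.3), A→C = (-20, -147, -14.7).
Normal n = (A→B) × (A→C) = (-6100.5, -4908.2, 57382).
So ∂z/∂E = −n_x/n_z = 0.10631 and ∂z/∂N = −n_y/n_z = 0.08554.
Intercept c from A: 505.9 − 59.00 − 43.88 = 403.02.
At (347, 599): z = 36.9 + 51.2 + 403.02 = 491.1 m.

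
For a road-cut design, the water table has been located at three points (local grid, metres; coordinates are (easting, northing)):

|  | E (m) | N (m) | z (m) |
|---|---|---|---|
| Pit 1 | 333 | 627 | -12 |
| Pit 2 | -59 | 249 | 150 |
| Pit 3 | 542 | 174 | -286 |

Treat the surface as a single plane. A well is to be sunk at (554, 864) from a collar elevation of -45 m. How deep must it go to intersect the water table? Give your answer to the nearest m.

51 m

Let the plane be z = a·E + b·N + c.
Pit 2−Pit 1: −392a − 378b = 162;  Pit 3−Pit 1: 209a − 453b = −274.
Solving gives a = −0.68969, b = 0.28666.
Then c = -12 − a·333 − b·627 = 37.93.
At (554, 864): z_contact = −382.1 + 247.7 + 37.93 = -96.5 m.
Depth below ground = -45 − (-96.5) = 51 m.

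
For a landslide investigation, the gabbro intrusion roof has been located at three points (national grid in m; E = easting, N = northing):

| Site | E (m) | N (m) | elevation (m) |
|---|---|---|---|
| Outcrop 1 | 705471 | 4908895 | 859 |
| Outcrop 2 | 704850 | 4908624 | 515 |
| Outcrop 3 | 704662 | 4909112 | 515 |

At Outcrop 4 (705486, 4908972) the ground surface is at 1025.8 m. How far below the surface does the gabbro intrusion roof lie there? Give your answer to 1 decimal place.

145.6 m

Two edge vectors: Outcrop 1→Outcrop 2 = (-621, -271, -344), Outcrop 1→Outcrop 3 = (-809, 217, -344).
Normal n = (Outcrop 1→Outcrop 2) × (Outcrop 1→Outcrop 3) = (167872, 64672, -353996).
So ∂z/∂E = −n_x/n_z = 0.474220048 and ∂z/∂N = −n_y/n_z = 0.182691330.
Intercept c from Outcrop 1: 859 − 334548.49 − 896812.56 = −1230502.05.
At (705486, 4908972): z_contact = 334555.60 + 896826.62 − 1230502.05 = 880.18 m.
Depth below ground = 1025.8 − 880.18 = 145.6 m.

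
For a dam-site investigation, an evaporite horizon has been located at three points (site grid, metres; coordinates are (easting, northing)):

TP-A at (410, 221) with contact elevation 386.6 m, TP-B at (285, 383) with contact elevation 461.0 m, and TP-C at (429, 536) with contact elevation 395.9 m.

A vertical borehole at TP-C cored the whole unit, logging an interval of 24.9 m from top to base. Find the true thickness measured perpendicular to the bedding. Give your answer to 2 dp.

22.09 m

Two edge vectors: TP-A→TP-B = (-125, 162, 74.4), TP-A→TP-C = (19, 315, 9.3).
Normal n = (TP-A→TP-B) × (TP-A→TP-C) = (-21929.4, 2576.1, -42453).
So ∂z/∂E = −n_x/n_z = −0.51656 and ∂z/∂N = −n_y/n_z = 0.06068.
|∇z| = √(a²+b²) = 0.52011, so dip δ = arctan(0.52011) = 27.48°.
True thickness = vertical thickness × cos δ = 24.9 × cos 27.48° = 22.09 m.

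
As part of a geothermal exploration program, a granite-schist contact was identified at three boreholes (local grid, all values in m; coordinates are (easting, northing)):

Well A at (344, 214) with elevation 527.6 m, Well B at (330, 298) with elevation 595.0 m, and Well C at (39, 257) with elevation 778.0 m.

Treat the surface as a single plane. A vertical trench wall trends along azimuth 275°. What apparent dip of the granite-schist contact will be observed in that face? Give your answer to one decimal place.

Two edge vectors: Well A→Well B = (-14, 84, 67.4), Well A→Well C = (-305, 43, 250.4).
Normal n = (Well A→Well B) × (Well A→Well C) = (18135.4, -17051.4, 25018).
So ∂z/∂E = −n_x/n_z = −0.72489 and ∂z/∂N = −n_y/n_z = 0.68157.
Unit vector along 275° is (sin 275°, cos 275°) = (-0.9962, 0.0872).
Slope in that direction = a·(-0.9962) + b·(0.0872) = 0.78154.
Apparent dip = arctan|0.78154| = 38.0° (true dip is 44.9°, so apparent ≤ true as expected).

38.0°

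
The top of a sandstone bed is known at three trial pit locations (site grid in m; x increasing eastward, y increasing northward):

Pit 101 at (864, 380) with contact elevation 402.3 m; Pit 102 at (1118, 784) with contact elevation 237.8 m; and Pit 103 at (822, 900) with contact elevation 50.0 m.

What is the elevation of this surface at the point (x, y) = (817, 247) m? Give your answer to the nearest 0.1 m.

Two edge vectors: Pit 101→Pit 102 = (254, 404, -164.5), Pit 101→Pit 103 = (-42, 520, -352.3).
Normal n = (Pit 101→Pit 102) × (Pit 101→Pit 103) = (-56789.2, 96393.2, 149048).
So ∂z/∂x = −n_x/n_z = 0.381013 and ∂z/∂y = −n_y/n_z = −0.646726.
Intercept c from Pit 101: 402.3 − 329.20 + 245.76 = 318.86.
At (817, 247): z = 311.3 − 159.7 + 318.86 = 470.4 m.

470.4 m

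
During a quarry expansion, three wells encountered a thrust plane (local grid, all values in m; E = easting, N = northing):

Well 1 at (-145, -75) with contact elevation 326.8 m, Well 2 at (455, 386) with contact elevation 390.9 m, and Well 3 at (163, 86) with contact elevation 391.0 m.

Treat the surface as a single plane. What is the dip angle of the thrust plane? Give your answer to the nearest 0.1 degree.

Two edge vectors: Well 1→Well 2 = (600, 461, 64.1), Well 1→Well 3 = (308, 161, 64.2).
Normal n = (Well 1→Well 2) × (Well 1→Well 3) = (19276.1, -18777.2, -45388).
So ∂z/∂E = −n_x/n_z = 0.42470 and ∂z/∂N = −n_y/n_z = −0.41370.
Gradient magnitude |∇z| = √(a² + b²) = √(0.18037 + 0.17115) = 0.59289.
True dip = arctan(0.59289) = 30.7°, dipping toward NW (azimuth ≈ 314°).

30.7°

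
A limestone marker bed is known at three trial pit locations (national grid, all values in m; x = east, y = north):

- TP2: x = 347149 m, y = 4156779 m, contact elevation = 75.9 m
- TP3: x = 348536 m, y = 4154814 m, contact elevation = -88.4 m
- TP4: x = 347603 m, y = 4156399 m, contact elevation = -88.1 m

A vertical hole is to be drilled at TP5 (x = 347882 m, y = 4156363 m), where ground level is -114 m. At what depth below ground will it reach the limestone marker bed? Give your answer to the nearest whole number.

Two edge vectors: TP2→TP3 = (1387, -1965, -164.3), TP2→TP4 = (454, -380, -164).
Normal n = (TP2→TP3) × (TP2→TP4) = (259826, 152875.8, 365050).
So ∂z/∂x = −n_x/n_z = −0.71175455 and ∂z/∂y = −n_y/n_z = −0.41878044.
Intercept c from TP2: 75.9 + 247084.88 + 1740777.74 = 1987938.52.
At (347882, 4156363): z_contact = −247606.6 − 1740603.5 + 1987938.52 = -271.6 m.
Depth below ground = -114 − (-271.6) = 158 m.

158 m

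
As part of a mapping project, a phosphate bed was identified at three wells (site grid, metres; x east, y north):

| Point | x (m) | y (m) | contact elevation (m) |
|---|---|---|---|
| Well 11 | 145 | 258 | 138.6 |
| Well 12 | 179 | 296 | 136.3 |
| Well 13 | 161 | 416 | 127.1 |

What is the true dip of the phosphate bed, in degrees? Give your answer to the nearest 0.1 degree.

4.3°

Let the plane be z = a·x + b·y + c.
Well 12−Well 11: 34a + 38b = −2.3;  Well 13−Well 11: 16a + 158b = −11.5.
Solving gives a = 0.01545, b = −0.07435.
Gradient magnitude |∇z| = √(a² + b²) = √(0.00024 + 0.00553) = 0.07594.
True dip = arctan(0.07594) = 4.3°, dipping toward NNW (azimuth ≈ 348°).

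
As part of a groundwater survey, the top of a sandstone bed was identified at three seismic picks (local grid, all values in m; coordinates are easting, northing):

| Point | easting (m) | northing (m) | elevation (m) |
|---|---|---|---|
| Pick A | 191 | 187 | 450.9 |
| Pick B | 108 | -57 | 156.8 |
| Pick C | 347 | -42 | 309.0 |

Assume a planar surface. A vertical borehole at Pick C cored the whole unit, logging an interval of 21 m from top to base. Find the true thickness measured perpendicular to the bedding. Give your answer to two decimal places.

Let the plane be z = a·easting + b·northing + c.
Pick B−Pick A: −83a − 244b = −294.1;  Pick C−Pick A: 156a − 229b = −141.9.
Solving gives a = 0.57341, b = 1.01027.
|∇z| = √(a²+b²) = 1.16166, so dip δ = arctan(1.16166) = 49.28°.
True thickness = vertical thickness × cos δ = 21 × cos 49.28° = 13.70 m.

13.70 m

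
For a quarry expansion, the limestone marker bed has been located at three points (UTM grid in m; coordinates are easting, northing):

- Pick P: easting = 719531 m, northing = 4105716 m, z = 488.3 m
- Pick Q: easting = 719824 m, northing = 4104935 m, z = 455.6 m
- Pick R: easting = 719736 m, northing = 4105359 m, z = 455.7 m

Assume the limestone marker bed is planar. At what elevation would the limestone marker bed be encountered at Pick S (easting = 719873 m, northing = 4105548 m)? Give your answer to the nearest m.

412 m

Let the plane be z = a·easting + b·northing + c.
Pick Q−Pick P: 293a − 781b = −32.7;  Pick R−Pick P: 205a − 357b = −32.6.
Solving gives a = −0.24839111, b = −0.05131702.
Then c = 488.3 − a·719531 − b·4105716 = 389906.52.
At (719873, 4105548): z = −178810.1 − 210684.5 + 389906.52 = 412.0 m.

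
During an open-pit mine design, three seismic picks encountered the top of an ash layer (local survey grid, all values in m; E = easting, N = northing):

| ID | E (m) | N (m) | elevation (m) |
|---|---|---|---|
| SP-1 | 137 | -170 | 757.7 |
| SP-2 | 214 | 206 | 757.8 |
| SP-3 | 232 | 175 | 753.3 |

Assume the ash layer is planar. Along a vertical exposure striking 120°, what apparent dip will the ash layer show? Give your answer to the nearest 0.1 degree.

Two edge vectors: SP-1→SP-2 = (77, 376, 0.1), SP-1→SP-3 = (95, 345, -4.4).
Normal n = (SP-1→SP-2) × (SP-1→SP-3) = (-1688.9, 348.3, -9155).
So ∂z/∂E = −n_x/n_z = −0.18448 and ∂z/∂N = −n_y/n_z = 0.03804.
Unit vector along 120° is (sin 120°, cos 120°) = (0.8660, -0.5000).
Slope in that direction = a·(0.8660) + b·(-0.5000) = −0.17879.
Apparent dip = arctan|0.17879| = 10.1° (true dip is 10.7°, so apparent ≤ true as expected).

10.1°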